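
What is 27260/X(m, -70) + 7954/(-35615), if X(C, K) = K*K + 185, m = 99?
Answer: 186083762/36220455 ≈ 5.1375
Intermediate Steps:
X(C, K) = 185 + K**2 (X(C, K) = K**2 + 185 = 185 + K**2)
27260/X(m, -70) + 7954/(-35615) = 27260/(185 + (-70)**2) + 7954/(-35615) = 27260/(185 + 4900) + 7954*(-1/35615) = 27260/5085 - 7954/35615 = 27260*(1/5085) - 7954/35615 = 5452/1017 - 7954/35615 = 186083762/36220455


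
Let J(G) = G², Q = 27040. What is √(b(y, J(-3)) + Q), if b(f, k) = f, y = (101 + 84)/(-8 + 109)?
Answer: 5*√11034149/101 ≈ 164.44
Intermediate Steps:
y = 185/101 ≈ 1.8317
√(b(y, J(-3)) + Q) = √(185/101 + 27040) = √(2731225/101) = 5*√11034149/101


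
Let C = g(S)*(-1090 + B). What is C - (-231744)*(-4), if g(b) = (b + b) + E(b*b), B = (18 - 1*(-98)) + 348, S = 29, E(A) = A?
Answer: -1489750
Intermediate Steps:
B = 464 (B = (18 + 98) + 348 = 116 + 348 = 464)
g(b) = b² + 2*b (g(b) = (b + b) + b*b = 2*b + b² = b² + 2*b)
C = -562774 (C = (29*(2 + 29))*(-1090 + 464) = (29*31)*(-626) = 899*(-626) = -562774)
C - (-231744)*(-4) = -562774 - (-231744)*(-4) = -562774 - 1*926976 = -562774 - 926976 = -1489750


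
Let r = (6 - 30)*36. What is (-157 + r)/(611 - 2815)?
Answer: 1021/2204 ≈ 0.46325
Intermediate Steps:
r = -864 (r = -24*36 = -864)
(-157 + r)/(611 - 2815) = (-157 - 864)/(611 - 2815) = -1021/(-2204) = -1021*(-1/2204) = 1021/2204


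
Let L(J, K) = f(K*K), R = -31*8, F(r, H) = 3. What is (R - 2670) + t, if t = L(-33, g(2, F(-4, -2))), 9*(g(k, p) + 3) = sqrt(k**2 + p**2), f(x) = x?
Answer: -2918 + (27 - sqrt(13))**2/81 ≈ -2911.2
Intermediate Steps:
R = -248
g(k, p) = -3 + sqrt(k**2 + p**2)/9
L(J, K) = K**2 (L(J, K) = K*K = K**2)
t = (-3 + sqrt(13)/9)**2 (t = (-3 + sqrt(2**2 + 3**2)/9)**2 = (-3 + sqrt(4 + 9)/9)**2 = (-3 + sqrt(13)/9)**2 ≈ 6.7568)
(R - 2670) + t = (-248 - 2670) + (27 - sqrt(13))**2/81 = -2918 + (27 - sqrt(13))**2/81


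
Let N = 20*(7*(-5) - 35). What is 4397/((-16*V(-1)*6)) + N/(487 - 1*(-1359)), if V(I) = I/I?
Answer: -4125631/88608 ≈ -46.560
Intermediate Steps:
V(I) = 1
N = -1400 (N = 20*(-35 - 35) = 20*(-70) = -1400)
4397/((-16*V(-1)*6)) + N/(487 - 1*(-1359)) = 4397/((-16*1*6)) - 1400/(487 - 1*(-1359)) = 4397/((-16*6)) - 1400/(487 + 1359) = 4397/(-96) - 1400/1846 = 4397*(-1/96) - 1400*1/1846 = -4397/96 - 700/923 = -4125631/88608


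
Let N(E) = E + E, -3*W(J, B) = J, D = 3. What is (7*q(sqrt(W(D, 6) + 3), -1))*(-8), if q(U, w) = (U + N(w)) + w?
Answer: 168 - 56*sqrt(2) ≈ 88.804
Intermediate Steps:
W(J, B) = -J/3
N(E) = 2*E
q(U, w) = U + 3*w (q(U, w) = (U + 2*w) + w = U + 3*w)
(7*q(sqrt(W(D, 6) + 3), -1))*(-8) = (7*(sqrt(-1/3*3 + 3) + 3*(-1)))*(-8) = (7*(sqrt(-1 + 3) - 3))*(-8) = (7*(sqrt(2) - 3))*(-8) = (7*(-3 + sqrt(2)))*(-8) = (-21 + 7*sqrt(2))*(-8) = 168 - 56*sqrt(2)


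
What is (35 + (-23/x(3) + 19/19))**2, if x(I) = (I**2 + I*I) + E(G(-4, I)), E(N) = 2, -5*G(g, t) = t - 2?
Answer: 485809/400 ≈ 1214.5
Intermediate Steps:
G(g, t) = 2/5 - t/5 (G(g, t) = -(t - 2)/5 = -(-2 + t)/5 = 2/5 - t/5)
x(I) = 2 + 2*I**2 (x(I) = (I**2 + I*I) + 2 = (I**2 + I**2) + 2 = 2*I**2 + 2 = 2 + 2*I**2)
(35 + (-23/x(3) + 19/19))**2 = (35 + (-23/(2 + 2*3**2) + 19/19))**2 = (35 + (-23/(2 + 2*9) + 19*(1/19)))**2 = (35 + (-23/(2 + 18) + 1))**2 = (35 + (-23/20 + 1))**2 = (35 - 3/20)**2 = (697/20)**2 = 485809/400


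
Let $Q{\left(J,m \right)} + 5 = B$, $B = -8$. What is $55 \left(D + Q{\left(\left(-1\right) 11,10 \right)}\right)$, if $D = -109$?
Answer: $-6710$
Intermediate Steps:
$Q{\left(J,m \right)} = -13$ ($Q{\left(J,m \right)} = -5 - 8 = -13$)
$55 \left(D + Q{\left(\left(-1\right) 11,10 \right)}\right) = 55 \left(-109 - 13\right) = 55 \left(-122\right) = -6710$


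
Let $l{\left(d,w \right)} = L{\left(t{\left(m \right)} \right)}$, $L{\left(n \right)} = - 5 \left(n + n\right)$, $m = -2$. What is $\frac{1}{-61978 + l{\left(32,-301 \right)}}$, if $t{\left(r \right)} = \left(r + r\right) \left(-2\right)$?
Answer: $- \frac{1}{62058} \approx -1.6114 \cdot 10^{-5}$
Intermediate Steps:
$t{\left(r \right)} = - 4 r$ ($t{\left(r \right)} = 2 r \left(-2\right) = - 4 r$)
$L{\left(n \right)} = - 10 n$ ($L{\left(n \right)} = - 5 \cdot 2 n = - 10 n$)
$l{\left(d,w \right)} = -80$ ($l{\left(d,w \right)} = - 10 \left(\left(-4\right) \left(-2\right)\right) = \left(-10\right) 8 = -80$)
$\frac{1}{-61978 + l{\left(32,-301 \right)}} = \frac{1}{-61978 - 80} = \frac{1}{-62058} = - \frac{1}{62058}$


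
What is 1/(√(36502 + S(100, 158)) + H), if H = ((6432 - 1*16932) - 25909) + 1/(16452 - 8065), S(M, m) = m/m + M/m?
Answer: -202324803271586/7366240887512555193 - 70341769*√227819173/7366240887512555193 ≈ -2.7611e-5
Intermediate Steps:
S(M, m) = 1 + M/m
H = -305362282/8387 (H = ((6432 - 16932) - 25909) + 1/8387 = (-10500 - 25909) + 1/8387 = -36409 + 1/8387 = -305362282/8387 ≈ -36409.)
1/(√(36502 + S(100, 158)) + H) = 1/(√(36502 + (100 + 158)/158) - 305362282/8387) = 1/(√(36502 + (1/158)*258) - 305362282/8387) = 1/(√(36502 + 129/79) - 305362282/8387) = 1/(√(2883787/79) - 305362282/8387) = 1/(√227819173/79 - 305362282/8387) = 1/(-305362282/8387 + √227819173/79)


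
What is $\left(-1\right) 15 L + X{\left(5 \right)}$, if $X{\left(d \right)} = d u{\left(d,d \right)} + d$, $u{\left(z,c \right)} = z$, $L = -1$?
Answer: $45$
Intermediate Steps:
$X{\left(d \right)} = d + d^{2}$ ($X{\left(d \right)} = d d + d = d^{2} + d = d + d^{2}$)
$\left(-1\right) 15 L + X{\left(5 \right)} = \left(-1\right) 15 \left(-1\right) + 5 \left(1 + 5\right) = \left(-15\right) \left(-1\right) + 5 \cdot 6 = 15 + 30 = 45$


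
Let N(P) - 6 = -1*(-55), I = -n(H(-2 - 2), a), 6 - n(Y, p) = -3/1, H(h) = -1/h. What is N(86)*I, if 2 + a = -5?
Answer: -549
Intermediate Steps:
a = -7 (a = -2 - 5 = -7)
n(Y, p) = 9 (n(Y, p) = 6 - (-3)/1 = 6 - (-3) = 6 - 1*(-3) = 6 + 3 = 9)
I = -9 (I = -1*9 = -9)
N(P) = 61 (N(P) = 6 - 1*(-55) = 6 + 55 = 61)
N(86)*I = 61*(-9) = -549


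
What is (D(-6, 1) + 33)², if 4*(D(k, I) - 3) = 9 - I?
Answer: 1444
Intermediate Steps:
D(k, I) = 21/4 - I/4 (D(k, I) = 3 + (9 - I)/4 = 3 + (9/4 - I/4) = 21/4 - I/4)
(D(-6, 1) + 33)² = ((21/4 - ¼*1) + 33)² = ((21/4 - ¼) + 33)² = (5 + 33)² = 38² = 1444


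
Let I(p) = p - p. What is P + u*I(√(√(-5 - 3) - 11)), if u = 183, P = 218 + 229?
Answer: 447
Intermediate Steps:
P = 447
I(p) = 0
P + u*I(√(√(-5 - 3) - 11)) = 447 + 183*0 = 447 + 0 = 447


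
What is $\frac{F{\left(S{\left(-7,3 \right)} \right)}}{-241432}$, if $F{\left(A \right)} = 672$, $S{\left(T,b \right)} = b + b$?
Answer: $- \frac{84}{30179} \approx -0.0027834$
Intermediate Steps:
$S{\left(T,b \right)} = 2 b$
$\frac{F{\left(S{\left(-7,3 \right)} \right)}}{-241432} = \frac{672}{-241432} = 672 \left(- \frac{1}{241432}\right) = - \frac{84}{30179}$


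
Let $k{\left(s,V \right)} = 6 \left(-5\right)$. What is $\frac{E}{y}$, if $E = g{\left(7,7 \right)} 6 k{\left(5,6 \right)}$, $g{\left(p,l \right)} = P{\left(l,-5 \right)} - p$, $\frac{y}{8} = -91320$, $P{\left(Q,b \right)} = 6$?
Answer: $- \frac{3}{12176} \approx -0.00024639$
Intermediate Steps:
$y = -730560$ ($y = 8 \left(-91320\right) = -730560$)
$g{\left(p,l \right)} = 6 - p$
$k{\left(s,V \right)} = -30$
$E = 180$ ($E = \left(6 - 7\right) 6 \left(-30\right) = \left(-1\right) 6 \left(-30\right) = \left(-6\right) \left(-30\right) = 180$)
$\frac{E}{y} = \frac{180}{-730560} = 180 \left(- \frac{1}{730560}\right) = - \frac{3}{12176}$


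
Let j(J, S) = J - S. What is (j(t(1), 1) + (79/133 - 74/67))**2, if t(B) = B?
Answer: 20693401/79405921 ≈ 0.26060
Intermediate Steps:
(j(t(1), 1) + (79/133 - 74/67))**2 = ((1 - 1*1) + (79/133 - 74/67))**2 = ((1 - 1) + (79*(1/133) - 74*1/67))**2 = (0 + (79/133 - 74/67))**2 = (0 - 4549/8911)**2 = (-4549/8911)**2 = 20693401/79405921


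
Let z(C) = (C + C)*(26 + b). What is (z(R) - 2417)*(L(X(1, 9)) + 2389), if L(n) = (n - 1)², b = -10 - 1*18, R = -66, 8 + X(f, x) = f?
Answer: -5281309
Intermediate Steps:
X(f, x) = -8 + f
b = -28 (b = -10 - 18 = -28)
z(C) = -4*C (z(C) = (C + C)*(26 - 28) = (2*C)*(-2) = -4*C)
L(n) = (-1 + n)²
(z(R) - 2417)*(L(X(1, 9)) + 2389) = (-4*(-66) - 2417)*((-1 + (-8 + 1))² + 2389) = (264 - 2417)*((-1 - 7)² + 2389) = -2153*((-8)² + 2389) = -2153*(64 + 2389) = -2153*2453 = -5281309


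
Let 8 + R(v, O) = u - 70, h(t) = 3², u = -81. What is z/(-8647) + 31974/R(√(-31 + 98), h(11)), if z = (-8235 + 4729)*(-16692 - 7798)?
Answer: -4642842546/458291 ≈ -10131.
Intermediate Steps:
z = 85861940 (z = -3506*(-24490) = 85861940)
h(t) = 9
R(v, O) = -159 (R(v, O) = -8 + (-81 - 70) = -8 - 151 = -159)
z/(-8647) + 31974/R(√(-31 + 98), h(11)) = 85861940/(-8647) + 31974/(-159) = 85861940*(-1/8647) + 31974*(-1/159) = -85861940/8647 - 10658/53 = -4642842546/458291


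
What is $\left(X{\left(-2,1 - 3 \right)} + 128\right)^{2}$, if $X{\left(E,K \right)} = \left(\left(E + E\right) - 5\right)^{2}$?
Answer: $43681$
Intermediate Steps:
$X{\left(E,K \right)} = \left(-5 + 2 E\right)^{2}$ ($X{\left(E,K \right)} = \left(2 E - 5\right)^{2} = \left(-5 + 2 E\right)^{2}$)
$\left(X{\left(-2,1 - 3 \right)} + 128\right)^{2} = \left(\left(-5 + 2 \left(-2\right)\right)^{2} + 128\right)^{2} = \left(\left(-5 - 4\right)^{2} + 128\right)^{2} = \left(\left(-9\right)^{2} + 128\right)^{2} = \left(81 + 128\right)^{2} = 209^{2} = 43681$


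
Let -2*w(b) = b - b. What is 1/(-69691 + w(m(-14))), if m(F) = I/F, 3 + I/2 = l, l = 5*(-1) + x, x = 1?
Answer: -1/69691 ≈ -1.4349e-5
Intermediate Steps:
l = -4 (l = 5*(-1) + 1 = -5 + 1 = -4)
I = -14 (I = -6 + 2*(-4) = -6 - 8 = -14)
m(F) = -14/F
w(b) = 0 (w(b) = -(b - b)/2 = -½*0 = 0)
1/(-69691 + w(m(-14))) = 1/(-69691 + 0) = 1/(-69691) = -1/69691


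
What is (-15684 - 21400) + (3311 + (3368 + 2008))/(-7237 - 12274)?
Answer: -723554611/19511 ≈ -37084.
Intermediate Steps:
(-15684 - 21400) + (3311 + (3368 + 2008))/(-7237 - 12274) = -37084 + (3311 + 5376)/(-19511) = -37084 + 8687*(-1/19511) = -37084 - 8687/19511 = -723554611/19511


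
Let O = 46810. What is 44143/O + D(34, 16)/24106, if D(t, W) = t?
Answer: 31344197/33188290 ≈ 0.94444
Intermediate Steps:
44143/O + D(34, 16)/24106 = 44143/46810 + 34/24106 = 44143*(1/46810) + 34*(1/24106) = 44143/46810 + 1/709 = 31344197/33188290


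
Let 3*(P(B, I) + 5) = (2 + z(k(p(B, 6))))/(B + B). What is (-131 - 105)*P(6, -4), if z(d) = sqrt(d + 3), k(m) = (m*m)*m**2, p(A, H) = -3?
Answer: 10502/9 - 118*sqrt(21)/9 ≈ 1106.8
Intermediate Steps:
k(m) = m**4 (k(m) = m**2*m**2 = m**4)
z(d) = sqrt(3 + d)
P(B, I) = -5 + (2 + 2*sqrt(21))/(6*B) (P(B, I) = -5 + ((2 + sqrt(3 + (-3)**4))/(B + B))/3 = -5 + ((2 + sqrt(3 + 81))/((2*B)))/3 = -5 + ((2 + sqrt(84))*(1/(2*B)))/3 = -5 + ((2 + 2*sqrt(21))*(1/(2*B)))/3 = -5 + ((2 + 2*sqrt(21))/(2*B))/3 = -5 + (2 + 2*sqrt(21))/(6*B))
(-131 - 105)*P(6, -4) = (-131 - 105)*((1/3)*(1 + sqrt(21) - 15*6)/6) = -236*(1 + sqrt(21) - 90)/(3*6) = -236*(-89 + sqrt(21))/(3*6) = -236*(-89/18 + sqrt(21)/18) = 10502/9 - 118*sqrt(21)/9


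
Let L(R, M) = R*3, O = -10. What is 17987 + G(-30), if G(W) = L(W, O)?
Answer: 17897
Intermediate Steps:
L(R, M) = 3*R
G(W) = 3*W
17987 + G(-30) = 17987 + 3*(-30) = 17987 - 90 = 17897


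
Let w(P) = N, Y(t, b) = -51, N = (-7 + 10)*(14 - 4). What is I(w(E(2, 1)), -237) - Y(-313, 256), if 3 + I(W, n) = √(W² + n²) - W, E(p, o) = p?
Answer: 18 + 3*√6341 ≈ 256.89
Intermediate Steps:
N = 30 (N = 3*10 = 30)
w(P) = 30
I(W, n) = -3 + √(W² + n²) - W (I(W, n) = -3 + (√(W² + n²) - W) = -3 + √(W² + n²) - W)
I(w(E(2, 1)), -237) - Y(-313, 256) = (-3 + √(30² + (-237)²) - 1*30) - 1*(-51) = (-3 + √(900 + 56169) - 30) + 51 = (-3 + √57069 - 30) + 51 = (-3 + 3*√6341 - 30) + 51 = (-33 + 3*√6341) + 51 = 18 + 3*√6341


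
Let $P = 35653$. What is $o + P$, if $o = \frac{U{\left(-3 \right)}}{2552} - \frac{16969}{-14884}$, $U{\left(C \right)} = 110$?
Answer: $\frac{7694814507}{215818} \approx 35654.0$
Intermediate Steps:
$o = \frac{255353}{215818}$ ($o = \frac{110}{2552} - \frac{16969}{-14884} = 110 \cdot \frac{1}{2552} - - \frac{16969}{14884} = \frac{5}{116} + \frac{16969}{14884} = \frac{255353}{215818} \approx 1.1832$)
$o + P = \frac{255353}{215818} + 35653 = \frac{7694814507}{215818}$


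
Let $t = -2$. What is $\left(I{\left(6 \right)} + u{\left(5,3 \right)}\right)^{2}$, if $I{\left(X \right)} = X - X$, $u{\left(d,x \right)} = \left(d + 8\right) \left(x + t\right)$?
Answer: $169$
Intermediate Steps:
$u{\left(d,x \right)} = \left(-2 + x\right) \left(8 + d\right)$ ($u{\left(d,x \right)} = \left(d + 8\right) \left(x - 2\right) = \left(8 + d\right) \left(-2 + x\right) = \left(-2 + x\right) \left(8 + d\right)$)
$I{\left(X \right)} = 0$
$\left(I{\left(6 \right)} + u{\left(5,3 \right)}\right)^{2} = \left(0 + \left(-16 - 10 + 8 \cdot 3 + 5 \cdot 3\right)\right)^{2} = \left(0 + \left(-16 - 10 + 24 + 15\right)\right)^{2} = \left(0 + 13\right)^{2} = 13^{2} = 169$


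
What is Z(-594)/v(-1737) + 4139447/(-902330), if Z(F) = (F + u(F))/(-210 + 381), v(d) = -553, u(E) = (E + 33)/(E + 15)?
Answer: -5803412266571/1266778241190 ≈ -4.5812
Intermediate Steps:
u(E) = (33 + E)/(15 + E)
Z(F) = F/171 + (33 + F)/(171*(15 + F)) (Z(F) = (F + (33 + F)/(15 + F))/(-210 + 381) = (F + (33 + F)/(15 + F))/171 = (F + (33 + F)/(15 + F))*(1/171) = F/171 + (33 + F)/(171*(15 + F)))
Z(-594)/v(-1737) + 4139447/(-902330) = ((33 - 594 - 594*(15 - 594))/(171*(15 - 594)))/(-553) + 4139447/(-902330) = ((1/171)*(33 - 594 - 594*(-579))/(-579))*(-1/553) + 4139447*(-1/902330) = ((1/171)*(-1/579)*(33 - 594 + 343926))*(-1/553) - 318419/69410 = ((1/171)*(-1/579)*343365)*(-1/553) - 318419/69410 = -114455/33003*(-1/553) - 318419/69410 = 114455/18250659 - 318419/69410 = -5803412266571/1266778241190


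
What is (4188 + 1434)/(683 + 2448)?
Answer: 5622/3131 ≈ 1.7956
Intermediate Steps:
(4188 + 1434)/(683 + 2448) = 5622/3131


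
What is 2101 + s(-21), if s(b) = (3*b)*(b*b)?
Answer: -25682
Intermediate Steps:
s(b) = 3*b**3 (s(b) = (3*b)*b**2 = 3*b**3)
2101 + s(-21) = 2101 + 3*(-21)**3 = 2101 + 3*(-9261) = 2101 - 27783 = -25682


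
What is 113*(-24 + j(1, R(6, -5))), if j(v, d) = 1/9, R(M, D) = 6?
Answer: -24295/9 ≈ -2699.4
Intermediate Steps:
j(v, d) = 1/9
113*(-24 + j(1, R(6, -5))) = 113*(-24 + 1/9) = 113*(-215/9) = -24295/9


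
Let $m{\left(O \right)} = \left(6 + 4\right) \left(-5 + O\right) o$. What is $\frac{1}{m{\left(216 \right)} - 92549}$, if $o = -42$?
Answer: $- \frac{1}{181169} \approx -5.5197 \cdot 10^{-6}$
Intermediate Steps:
$m{\left(O \right)} = 2100 - 420 O$ ($m{\left(O \right)} = \left(6 + 4\right) \left(-5 + O\right) \left(-42\right) = 10 \left(-5 + O\right) \left(-42\right) = \left(-50 + 10 O\right) \left(-42\right) = 2100 - 420 O$)
$\frac{1}{m{\left(216 \right)} - 92549} = \frac{1}{\left(2100 - 90720\right) - 92549} = \frac{1}{-88620 - 92549} = \frac{1}{-181169} = - \frac{1}{181169}$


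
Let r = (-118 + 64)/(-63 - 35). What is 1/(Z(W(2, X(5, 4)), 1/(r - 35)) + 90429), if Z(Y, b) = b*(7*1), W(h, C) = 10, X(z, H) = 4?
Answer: 1688/152643809 ≈ 1.1058e-5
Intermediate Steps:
r = 27/49 (r = -54/(-98) = -54*(-1/98) = 27/49 ≈ 0.55102)
Z(Y, b) = 7*b (Z(Y, b) = b*7 = 7*b)
1/(Z(W(2, X(5, 4)), 1/(r - 35)) + 90429) = 1/(7/(27/49 - 35) + 90429) = 1/(7/(-1688/49) + 90429) = 1/(7*(-49/1688) + 90429) = 1/(-343/1688 + 90429) = 1/(152643809/1688) = 1688/152643809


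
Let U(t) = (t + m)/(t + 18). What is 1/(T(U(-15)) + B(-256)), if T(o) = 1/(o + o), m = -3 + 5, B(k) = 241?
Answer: 26/6263 ≈ 0.0041514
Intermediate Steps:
m = 2
U(t) = (2 + t)/(18 + t) (U(t) = (t + 2)/(t + 18) = (2 + t)/(18 + t))
T(o) = 1/(2*o)
1/(T(U(-15)) + B(-256)) = 1/(1/(2*(((2 - 15)/(18 - 15)))) + 241) = 1/(1/(2*((-13/3))) + 241) = 1/(1/(2*(((⅓)*(-13)))) + 241) = 1/(1/(2*(-13/3)) + 241) = 1/((½)*(-3/13) + 241) = 1/(-3/26 + 241) = 1/(6263/26) = 26/6263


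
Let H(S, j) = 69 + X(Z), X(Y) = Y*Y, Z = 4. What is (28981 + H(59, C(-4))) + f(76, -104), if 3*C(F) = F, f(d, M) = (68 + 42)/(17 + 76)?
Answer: 2703248/93 ≈ 29067.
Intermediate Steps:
X(Y) = Y²
f(d, M) = 110/93
C(F) = F/3
H(S, j) = 85 (H(S, j) = 69 + 4² = 69 + 16 = 85)
(28981 + H(59, C(-4))) + f(76, -104) = (28981 + 85) + 110/93 = 29066 + 110/93 = 2703248/93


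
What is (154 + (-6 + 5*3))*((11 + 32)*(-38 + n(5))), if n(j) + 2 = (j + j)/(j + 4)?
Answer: -2453150/9 ≈ -2.7257e+5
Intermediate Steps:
n(j) = -2 + 2*j/(4 + j) (n(j) = -2 + (j + j)/(j + 4) = -2 + (2*j)/(4 + j) = -2 + 2*j/(4 + j))
(154 + (-6 + 5*3))*((11 + 32)*(-38 + n(5))) = (154 + (-6 + 5*3))*((11 + 32)*(-38 - 8/(4 + 5))) = (154 + (-6 + 15))*(43*(-38 - 8/9)) = (154 + 9)*(43*(-38 - 8*⅑)) = 163*(43*(-38 - 8/9)) = 163*(43*(-350/9)) = 163*(-15050/9) = -2453150/9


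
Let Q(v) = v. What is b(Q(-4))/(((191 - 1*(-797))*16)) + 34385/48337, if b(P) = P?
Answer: 135841183/191027824 ≈ 0.71111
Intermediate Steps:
b(Q(-4))/(((191 - 1*(-797))*16)) + 34385/48337 = -4*1/(16*(191 - 1*(-797))) + 34385/48337 = -4*1/(16*(191 + 797)) + 34385*(1/48337) = -4/(988*16) + 34385/48337 = -4/15808 + 34385/48337 = -4*1/15808 + 34385/48337 = -1/3952 + 34385/48337 = 135841183/191027824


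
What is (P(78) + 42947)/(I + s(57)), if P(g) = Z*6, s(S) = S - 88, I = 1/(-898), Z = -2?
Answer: -38555630/27839 ≈ -1384.9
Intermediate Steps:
I = -1/898 ≈ -0.0011136
s(S) = -88 + S
P(g) = -12 (P(g) = -2*6 = -12)
(P(78) + 42947)/(I + s(57)) = (-12 + 42947)/(-1/898 + (-88 + 57)) = 42935/(-1/898 - 31) = 42935/(-27839/898) = 42935*(-898/27839) = -38555630/27839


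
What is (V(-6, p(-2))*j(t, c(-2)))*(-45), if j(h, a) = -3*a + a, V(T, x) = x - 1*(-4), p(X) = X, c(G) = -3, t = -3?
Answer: -540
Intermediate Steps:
V(T, x) = 4 + x (V(T, x) = x + 4 = 4 + x)
j(h, a) = -2*a
(V(-6, p(-2))*j(t, c(-2)))*(-45) = ((4 - 2)*(-2*(-3)))*(-45) = (2*6)*(-45) = 12*(-45) = -540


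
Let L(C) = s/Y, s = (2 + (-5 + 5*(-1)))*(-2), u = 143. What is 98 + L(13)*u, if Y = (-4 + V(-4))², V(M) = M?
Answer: 535/4 ≈ 133.75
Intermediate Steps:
Y = 64 (Y = (-4 - 4)² = (-8)² = 64)
s = 16 (s = (2 + (-5 - 5))*(-2) = (2 - 10)*(-2) = -8*(-2) = 16)
L(C) = ¼ (L(C) = 16/64 = 16*(1/64) = ¼)
98 + L(13)*u = 98 + (¼)*143 = 98 + 143/4 = 535/4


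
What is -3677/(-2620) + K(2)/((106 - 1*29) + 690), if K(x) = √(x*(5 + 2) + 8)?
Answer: 3677/2620 + √22/767 ≈ 1.4095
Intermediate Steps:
K(x) = √(8 + 7*x) (K(x) = √(x*7 + 8) = √(7*x + 8) = √(8 + 7*x))
-3677/(-2620) + K(2)/((106 - 1*29) + 690) = -3677/(-2620) + √(8 + 7*2)/((106 - 1*29) + 690) = -3677*(-1/2620) + √(8 + 14)/((106 - 29) + 690) = 3677/2620 + √22/(77 + 690) = 3677/2620 + √22/767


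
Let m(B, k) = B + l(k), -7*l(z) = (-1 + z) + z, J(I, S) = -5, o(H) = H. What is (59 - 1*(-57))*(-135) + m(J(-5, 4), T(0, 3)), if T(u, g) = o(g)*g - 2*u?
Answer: -109672/7 ≈ -15667.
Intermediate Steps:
T(u, g) = g**2 - 2*u (T(u, g) = g*g - 2*u = g**2 - 2*u)
l(z) = 1/7 - 2*z/7 (l(z) = -((-1 + z) + z)/7 = -(-1 + 2*z)/7 = 1/7 - 2*z/7)
m(B, k) = 1/7 + B - 2*k/7 (m(B, k) = B + (1/7 - 2*k/7) = 1/7 + B - 2*k/7)
(59 - 1*(-57))*(-135) + m(J(-5, 4), T(0, 3)) = (59 - 1*(-57))*(-135) + (1/7 - 5 - 2*(3**2 - 2*0)/7) = (59 + 57)*(-135) + (1/7 - 5 - 2*(9 + 0)/7) = 116*(-135) + (1/7 - 5 - 2/7*9) = -15660 + (1/7 - 5 - 18/7) = -15660 - 52/7 = -109672/7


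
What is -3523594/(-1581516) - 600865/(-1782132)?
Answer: 602482269479/234872522676 ≈ 2.5651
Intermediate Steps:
-3523594/(-1581516) - 600865/(-1782132) = -3523594*(-1/1581516) - 600865*(-1/1782132) = 1761797/790758 + 600865/1782132 = 602482269479/234872522676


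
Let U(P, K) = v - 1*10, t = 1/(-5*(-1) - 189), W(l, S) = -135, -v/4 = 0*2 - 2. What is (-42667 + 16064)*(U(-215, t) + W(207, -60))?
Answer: 3644611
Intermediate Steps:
v = 8 (v = -4*(0*2 - 2) = -4*(0 - 2) = -4*(-2) = 8)
t = -1/184 (t = 1/(5 - 189) = 1/(-184) = -1/184 ≈ -0.0054348)
U(P, K) = -2 (U(P, K) = 8 - 1*10 = 8 - 10 = -2)
(-42667 + 16064)*(U(-215, t) + W(207, -60)) = (-42667 + 16064)*(-2 - 135) = -26603*(-137) = 3644611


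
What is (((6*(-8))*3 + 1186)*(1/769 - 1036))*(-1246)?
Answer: 1034359032756/769 ≈ 1.3451e+9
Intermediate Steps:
(((6*(-8))*3 + 1186)*(1/769 - 1036))*(-1246) = ((-48*3 + 1186)*(1/769 - 1036))*(-1246) = ((-144 + 1186)*(-796683/769))*(-1246) = (1042*(-796683/769))*(-1246) = -830143686/769*(-1246) = 1034359032756/769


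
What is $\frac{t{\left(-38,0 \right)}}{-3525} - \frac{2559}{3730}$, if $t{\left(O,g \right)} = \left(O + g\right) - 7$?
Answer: $- \frac{23607}{35062} \approx -0.67329$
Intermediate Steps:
$t{\left(O,g \right)} = -7 + O + g$
$\frac{t{\left(-38,0 \right)}}{-3525} - \frac{2559}{3730} = \frac{-7 - 38 + 0}{-3525} - \frac{2559}{3730} = \left(-45\right) \left(- \frac{1}{3525}\right) - \frac{2559}{3730} = \frac{3}{235} - \frac{2559}{3730} = - \frac{23607}{35062}$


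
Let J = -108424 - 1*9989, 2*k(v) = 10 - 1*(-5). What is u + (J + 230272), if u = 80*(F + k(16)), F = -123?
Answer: 102619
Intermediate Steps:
k(v) = 15/2 (k(v) = (10 - 1*(-5))/2 = (10 + 5)/2 = (½)*15 = 15/2)
J = -118413 (J = -108424 - 9989 = -118413)
u = -9240 (u = 80*(-123 + 15/2) = 80*(-231/2) = -9240)
u + (J + 230272) = -9240 + (-118413 + 230272) = -9240 + 111859 = 102619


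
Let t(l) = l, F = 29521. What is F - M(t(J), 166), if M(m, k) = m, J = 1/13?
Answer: 383772/13 ≈ 29521.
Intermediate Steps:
J = 1/13 ≈ 0.076923
F - M(t(J), 166) = 29521 - 1*1/13 = 29521 - 1/13 = 383772/13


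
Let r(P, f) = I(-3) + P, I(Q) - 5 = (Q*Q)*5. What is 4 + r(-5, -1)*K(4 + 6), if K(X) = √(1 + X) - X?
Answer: -446 + 45*√11 ≈ -296.75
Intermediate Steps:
I(Q) = 5 + 5*Q² (I(Q) = 5 + (Q*Q)*5 = 5 + Q²*5 = 5 + 5*Q²)
r(P, f) = 50 + P (r(P, f) = (5 + 5*(-3)²) + P = (5 + 5*9) + P = (5 + 45) + P = 50 + P)
4 + r(-5, -1)*K(4 + 6) = 4 + (50 - 5)*(√(1 + (4 + 6)) - (4 + 6)) = 4 + 45*(√(1 + 10) - 1*10) = 4 + 45*(√11 - 10) = 4 + 45*(-10 + √11) = 4 + (-450 + 45*√11) = -446 + 45*√11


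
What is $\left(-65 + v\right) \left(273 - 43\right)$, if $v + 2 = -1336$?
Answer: $-322690$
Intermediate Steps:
$v = -1338$ ($v = -2 - 1336 = -1338$)
$\left(-65 + v\right) \left(273 - 43\right) = \left(-65 - 1338\right) \left(273 - 43\right) = - 1403 \left(273 + \left(-290 + 247\right)\right) = - 1403 \left(273 - 43\right) = \left(-1403\right) 230 = -322690$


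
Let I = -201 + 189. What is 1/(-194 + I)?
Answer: -1/206 ≈ -0.0048544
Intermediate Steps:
I = -12
1/(-194 + I) = 1/(-194 - 12) = 1/(-206) = -1/206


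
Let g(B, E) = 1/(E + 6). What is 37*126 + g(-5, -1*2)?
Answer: 18649/4 ≈ 4662.3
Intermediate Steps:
g(B, E) = 1/(6 + E)
37*126 + g(-5, -1*2) = 37*126 + 1/(6 - 1*2) = 4662 + 1/(6 - 2) = 4662 + 1/4 = 18649/4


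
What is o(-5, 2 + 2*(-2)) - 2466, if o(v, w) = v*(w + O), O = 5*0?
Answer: -2456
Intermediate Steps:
O = 0
o(v, w) = v*w (o(v, w) = v*(w + 0) = v*w)
o(-5, 2 + 2*(-2)) - 2466 = -5*(2 + 2*(-2)) - 2466 = -5*(2 - 4) - 2466 = -5*(-2) - 2466 = 10 - 2466 = -2456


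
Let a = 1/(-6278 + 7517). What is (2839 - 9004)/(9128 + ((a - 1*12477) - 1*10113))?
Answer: 7638435/16679417 ≈ 0.45796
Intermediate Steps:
a = 1/1239 ≈ 0.00080710
(2839 - 9004)/(9128 + ((a - 1*12477) - 1*10113)) = (2839 - 9004)/(9128 + ((1/1239 - 1*12477) - 1*10113)) = -6165/(9128 + ((1/1239 - 12477) - 10113)) = -6165/(9128 + (-15459002/1239 - 10113)) = -6165/(9128 - 27989009/1239) = -6165/(-16679417/1239) = -6165*(-1239/16679417) = 7638435/16679417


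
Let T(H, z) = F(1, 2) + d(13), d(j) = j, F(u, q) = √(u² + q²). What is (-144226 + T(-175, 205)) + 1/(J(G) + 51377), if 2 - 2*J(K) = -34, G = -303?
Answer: -7411827134/51395 + √5 ≈ -1.4421e+5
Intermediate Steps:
F(u, q) = √(q² + u²)
J(K) = 18 (J(K) = 1 - ½*(-34) = 1 + 17 = 18)
T(H, z) = 13 + √5 (T(H, z) = √(2² + 1²) + 13 = √(4 + 1) + 13 = √5 + 13 = 13 + √5)
(-144226 + T(-175, 205)) + 1/(J(G) + 51377) = (-144226 + (13 + √5)) + 1/(18 + 51377) = (-144213 + √5) + 1/51395 = -7411827134/51395 + √5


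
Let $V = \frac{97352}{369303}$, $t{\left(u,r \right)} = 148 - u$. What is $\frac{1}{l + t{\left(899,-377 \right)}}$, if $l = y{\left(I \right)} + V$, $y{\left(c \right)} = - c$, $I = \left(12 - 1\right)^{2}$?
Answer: $- \frac{369303}{321934864} \approx -0.0011471$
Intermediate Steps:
$V = \frac{97352}{369303}$ ($V = 97352 \cdot \frac{1}{369303} = \frac{97352}{369303} \approx 0.26361$)
$I = 121$ ($I = 11^{2} = 121$)
$l = - \frac{44588311}{369303}$ ($l = \left(-1\right) 121 + \frac{97352}{369303} = -121 + \frac{97352}{369303} = - \frac{44588311}{369303} \approx -120.74$)
$\frac{1}{l + t{\left(899,-377 \right)}} = \frac{1}{- \frac{44588311}{369303} + \left(148 - 899\right)} = \frac{1}{- \frac{44588311}{369303} - 751} = \frac{1}{- \frac{321934864}{369303}} = - \frac{369303}{321934864}$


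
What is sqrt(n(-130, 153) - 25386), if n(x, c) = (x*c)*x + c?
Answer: sqrt(2560467) ≈ 1600.1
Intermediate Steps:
n(x, c) = c + c*x**2 (n(x, c) = (c*x)*x + c = c*x**2 + c = c + c*x**2)
sqrt(n(-130, 153) - 25386) = sqrt(153*(1 + (-130)**2) - 25386) = sqrt(153*(1 + 16900) - 25386) = sqrt(153*16901 - 25386) = sqrt(2585853 - 25386) = sqrt(2560467)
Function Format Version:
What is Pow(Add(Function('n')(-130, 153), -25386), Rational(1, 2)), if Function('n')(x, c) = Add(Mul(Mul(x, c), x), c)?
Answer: Pow(2560467, Rational(1, 2)) ≈ 1600.1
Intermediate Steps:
Function('n')(x, c) = Add(c, Mul(c, Pow(x, 2))) (Function('n')(x, c) = Add(Mul(Mul(c, x), x), c) = Add(Mul(c, Pow(x, 2)), c) = Add(c, Mul(c, Pow(x, 2))))
Pow(Add(Function('n')(-130, 153), -25386), Rational(1, 2)) = Pow(Add(Mul(153, Add(1, Pow(-130, 2))), -25386), Rational(1, 2)) = Pow(Add(Mul(153, Add(1, 16900)), -25386), Rational(1, 2)) = Pow(Add(Mul(153, 16901), -25386), Rational(1, 2)) = Pow(Add(2585853, -25386), Rational(1, 2)) = Pow(2560467, Rational(1, 2))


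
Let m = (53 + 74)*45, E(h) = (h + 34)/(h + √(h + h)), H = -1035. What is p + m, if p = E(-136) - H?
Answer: 155267/23 + I*√17/46 ≈ 6750.7 + 0.089633*I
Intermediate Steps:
E(h) = (34 + h)/(h + √2*√h) (E(h) = (34 + h)/(h + √(2*h)) = (34 + h)/(h + √2*√h))
m = 5715 (m = 127*45 = 5715)
p = 1035 - 102/(-136 + 4*I*√17) (p = (34 - 136)/(-136 + √2*√(-136)) - 1*(-1035) = -102/(-136 + √2*(2*I*√34)) + 1035 = -102/(-136 + 4*I*√17) + 1035 = 1035 - 102/(-136 + 4*I*√17) ≈ 1035.7 + 0.089633*I)
p + m = (23822/23 + I*√17/46) + 5715 = 155267/23 + I*√17/46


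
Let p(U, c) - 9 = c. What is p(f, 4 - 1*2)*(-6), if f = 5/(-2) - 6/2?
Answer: -66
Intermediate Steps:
f = -11/2 (f = 5*(-½) - 6*½ = -5/2 - 3 = -11/2 ≈ -5.5000)
p(U, c) = 9 + c
p(f, 4 - 1*2)*(-6) = (9 + (4 - 1*2))*(-6) = (9 + (4 - 2))*(-6) = (9 + 2)*(-6) = 11*(-6) = -66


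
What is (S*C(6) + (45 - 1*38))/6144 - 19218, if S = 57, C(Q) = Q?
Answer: -118075043/6144 ≈ -19218.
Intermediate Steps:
(S*C(6) + (45 - 1*38))/6144 - 19218 = (57*6 + (45 - 1*38))/6144 - 19218 = (342 + (45 - 38))*(1/6144) - 19218 = (342 + 7)*(1/6144) - 19218 = 349*(1/6144) - 19218 = 349/6144 - 19218 = -118075043/6144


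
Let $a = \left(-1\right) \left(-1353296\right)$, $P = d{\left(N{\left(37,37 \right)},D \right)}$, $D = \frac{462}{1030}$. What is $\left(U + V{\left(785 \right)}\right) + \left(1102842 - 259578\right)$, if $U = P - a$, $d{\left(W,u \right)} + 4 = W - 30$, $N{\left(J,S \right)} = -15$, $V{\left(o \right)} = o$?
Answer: $-509296$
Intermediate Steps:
$D = \frac{231}{515}$ ($D = 462 \cdot \frac{1}{1030} = \frac{231}{515} \approx 0.44854$)
$d{\left(W,u \right)} = -34 + W$ ($d{\left(W,u \right)} = -4 + \left(W - 30\right) = -4 + \left(-30 + W\right) = -34 + W$)
$P = -49$ ($P = -34 - 15 = -49$)
$a = 1353296$
$U = -1353345$ ($U = -49 - 1353296 = -1353345$)
$\left(U + V{\left(785 \right)}\right) + \left(1102842 - 259578\right) = \left(-1353345 + 785\right) + \left(1102842 - 259578\right) = -1352560 + \left(1102842 - 259578\right) = -1352560 + 843264 = -509296$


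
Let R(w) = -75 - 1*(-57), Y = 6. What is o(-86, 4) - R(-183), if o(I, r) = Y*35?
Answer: 228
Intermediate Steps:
o(I, r) = 210 (o(I, r) = 6*35 = 210)
R(w) = -18 (R(w) = -75 + 57 = -18)
o(-86, 4) - R(-183) = 210 - 1*(-18) = 210 + 18 = 228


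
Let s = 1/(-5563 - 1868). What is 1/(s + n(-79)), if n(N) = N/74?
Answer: -549894/587123 ≈ -0.93659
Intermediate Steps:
n(N) = N/74 (n(N) = N*(1/74) = N/74)
s = -1/7431 (s = 1/(-7431) = -1/7431 ≈ -0.00013457)
1/(s + n(-79)) = 1/(-1/7431 + (1/74)*(-79)) = 1/(-1/7431 - 79/74) = 1/(-587123/549894) = -549894/587123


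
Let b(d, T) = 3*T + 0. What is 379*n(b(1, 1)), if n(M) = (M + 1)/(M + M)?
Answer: 758/3 ≈ 252.67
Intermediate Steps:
b(d, T) = 3*T
n(M) = (1 + M)/(2*M) (n(M) = (1 + M)/((2*M)) = (1 + M)*(1/(2*M)) = (1 + M)/(2*M))
379*n(b(1, 1)) = 379*((1 + 3*1)/(2*((3*1)))) = 379*((½)*(1 + 3)/3) = 379*((½)*(⅓)*4) = 379*(⅔) = 758/3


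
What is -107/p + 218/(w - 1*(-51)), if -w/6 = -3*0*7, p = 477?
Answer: 32843/8109 ≈ 4.0502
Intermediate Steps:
w = 0 (w = -6*(-3*0)*7 = -0*7 = -6*0 = 0)
-107/p + 218/(w - 1*(-51)) = -107/477 + 218/(0 - 1*(-51)) = -107*1/477 + 218/(0 + 51) = -107/477 + 218/51 = 32843/8109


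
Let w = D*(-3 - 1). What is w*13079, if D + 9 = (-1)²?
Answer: 418528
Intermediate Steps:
D = -8 (D = -9 + (-1)² = -9 + 1 = -8)
w = 32 (w = -8*(-3 - 1) = -8*(-4) = 32)
w*13079 = 32*13079 = 418528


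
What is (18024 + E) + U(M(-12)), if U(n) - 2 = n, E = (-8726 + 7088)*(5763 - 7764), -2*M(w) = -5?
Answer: 6591333/2 ≈ 3.2957e+6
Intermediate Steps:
M(w) = 5/2 (M(w) = -1/2*(-5) = 5/2)
E = 3277638 (E = -1638*(-2001) = 3277638)
U(n) = 2 + n
(18024 + E) + U(M(-12)) = (18024 + 3277638) + (2 + 5/2) = 3295662 + 9/2 = 6591333/2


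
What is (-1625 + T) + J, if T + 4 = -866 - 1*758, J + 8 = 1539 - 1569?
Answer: -3291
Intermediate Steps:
J = -38 (J = -8 + (1539 - 1569) = -8 - 30 = -38)
T = -1628 (T = -4 + (-866 - 1*758) = -4 + (-866 - 758) = -4 - 1624 = -1628)
(-1625 + T) + J = (-1625 - 1628) - 38 = -3253 - 38 = -3291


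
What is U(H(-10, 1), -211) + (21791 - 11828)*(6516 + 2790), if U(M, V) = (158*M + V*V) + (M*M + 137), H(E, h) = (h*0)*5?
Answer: 92760336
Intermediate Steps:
H(E, h) = 0 (H(E, h) = 0*5 = 0)
U(M, V) = 137 + M² + V² + 158*M (U(M, V) = (158*M + V²) + (M² + 137) = (V² + 158*M) + (137 + M²) = 137 + M² + V² + 158*M)
U(H(-10, 1), -211) + (21791 - 11828)*(6516 + 2790) = (137 + 0² + (-211)² + 158*0) + (21791 - 11828)*(6516 + 2790) = (137 + 0 + 44521 + 0) + 9963*9306 = 44658 + 92715678 = 92760336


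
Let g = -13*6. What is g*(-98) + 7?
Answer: 7651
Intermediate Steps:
g = -78
g*(-98) + 7 = -78*(-98) + 7 = 7644 + 7 = 7651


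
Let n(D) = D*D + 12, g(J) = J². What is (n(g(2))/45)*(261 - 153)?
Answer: 336/5 ≈ 67.200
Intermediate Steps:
n(D) = 12 + D² (n(D) = D² + 12 = 12 + D²)
(n(g(2))/45)*(261 - 153) = ((12 + (2²)²)/45)*(261 - 153) = ((12 + 4²)*(1/45))*108 = ((12 + 16)*(1/45))*108 = (28*(1/45))*108 = (28/45)*108 = 336/5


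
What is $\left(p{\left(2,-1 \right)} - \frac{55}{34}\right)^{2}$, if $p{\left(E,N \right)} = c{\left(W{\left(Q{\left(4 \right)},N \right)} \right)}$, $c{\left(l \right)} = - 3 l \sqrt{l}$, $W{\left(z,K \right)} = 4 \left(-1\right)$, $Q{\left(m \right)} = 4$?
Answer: $\frac{\left(55 - 816 i\right)^{2}}{1156} \approx -573.38 - 77.647 i$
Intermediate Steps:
$W{\left(z,K \right)} = -4$
$c{\left(l \right)} = - 3 l^{\frac{3}{2}}$
$p{\left(E,N \right)} = 24 i$ ($p{\left(E,N \right)} = - 3 \left(-4\right)^{\frac{3}{2}} = - 3 \left(- 8 i\right) = 24 i$)
$\left(p{\left(2,-1 \right)} - \frac{55}{34}\right)^{2} = \left(24 i - \frac{55}{34}\right)^{2} = \left(- \frac{55}{34} + 24 i\right)^{2}$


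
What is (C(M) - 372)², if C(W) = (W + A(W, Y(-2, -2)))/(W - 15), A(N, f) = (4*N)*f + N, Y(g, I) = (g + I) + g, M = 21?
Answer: 201601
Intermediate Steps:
Y(g, I) = I + 2*g (Y(g, I) = (I + g) + g = I + 2*g)
A(N, f) = N + 4*N*f (A(N, f) = 4*N*f + N = N + 4*N*f)
C(W) = -22*W/(-15 + W) (C(W) = (W + W*(1 + 4*(-2 + 2*(-2))))/(W - 15) = (W + W*(1 + 4*(-2 - 4)))/(-15 + W) = (W + W*(1 + 4*(-6)))/(-15 + W) = (W + W*(1 - 24))/(-15 + W) = (W + W*(-23))/(-15 + W) = (W - 23*W)/(-15 + W) = (-22*W)/(-15 + W) = -22*W/(-15 + W))
(C(M) - 372)² = (-22*21/(-15 + 21) - 372)² = (-22*21/6 - 372)² = (-22*21*⅙ - 372)² = (-77 - 372)² = (-449)² = 201601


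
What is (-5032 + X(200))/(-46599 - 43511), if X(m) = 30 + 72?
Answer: 493/9011 ≈ 0.054711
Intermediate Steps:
X(m) = 102
(-5032 + X(200))/(-46599 - 43511) = (-5032 + 102)/(-46599 - 43511) = -4930/(-90110) = -4930*(-1/90110) = 493/9011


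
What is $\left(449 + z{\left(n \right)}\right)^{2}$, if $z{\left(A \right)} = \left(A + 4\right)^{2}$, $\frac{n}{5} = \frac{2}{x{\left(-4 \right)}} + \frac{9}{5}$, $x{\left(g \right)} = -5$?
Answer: $324900$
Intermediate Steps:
$n = 7$ ($n = 5 \left(\frac{2}{-5} + \frac{9}{5}\right) = 5 \left(2 \left(- \frac{1}{5}\right) + 9 \cdot \frac{1}{5}\right) = 5 \left(- \frac{2}{5} + \frac{9}{5}\right) = 5 \cdot \frac{7}{5} = 7$)
$z{\left(A \right)} = \left(4 + A\right)^{2}$
$\left(449 + z{\left(n \right)}\right)^{2} = \left(449 + \left(4 + 7\right)^{2}\right)^{2} = \left(449 + 11^{2}\right)^{2} = \left(449 + 121\right)^{2} = 570^{2} = 324900$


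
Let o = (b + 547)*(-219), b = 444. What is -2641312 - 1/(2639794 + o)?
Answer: -6399278267681/2422765 ≈ -2.6413e+6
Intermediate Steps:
o = -217029 (o = (444 + 547)*(-219) = 991*(-219) = -217029)
-2641312 - 1/(2639794 + o) = -2641312 - 1/(2639794 - 217029) = -2641312 - 1/2422765 = -6399278267681/2422765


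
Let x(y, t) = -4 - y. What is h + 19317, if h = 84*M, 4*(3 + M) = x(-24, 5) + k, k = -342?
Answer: 12303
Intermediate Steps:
M = -167/2 (M = -3 + ((-4 - 1*(-24)) - 342)/4 = -3 + ((-4 + 24) - 342)/4 = -3 + (20 - 342)/4 = -3 + (1/4)*(-322) = -3 - 161/2 = -167/2 ≈ -83.500)
h = -7014 (h = 84*(-167/2) = -7014)
h + 19317 = -7014 + 19317 = 12303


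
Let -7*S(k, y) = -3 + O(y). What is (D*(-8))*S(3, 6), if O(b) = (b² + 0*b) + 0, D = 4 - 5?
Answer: -264/7 ≈ -37.714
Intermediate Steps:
D = -1
O(b) = b² (O(b) = (b² + 0) + 0 = b² + 0 = b²)
S(k, y) = 3/7 - y²/7 (S(k, y) = -(-3 + y²)/7 = 3/7 - y²/7)
(D*(-8))*S(3, 6) = (-1*(-8))*(3/7 - ⅐*6²) = 8*(3/7 - ⅐*36) = 8*(3/7 - 36/7) = 8*(-33/7) = -264/7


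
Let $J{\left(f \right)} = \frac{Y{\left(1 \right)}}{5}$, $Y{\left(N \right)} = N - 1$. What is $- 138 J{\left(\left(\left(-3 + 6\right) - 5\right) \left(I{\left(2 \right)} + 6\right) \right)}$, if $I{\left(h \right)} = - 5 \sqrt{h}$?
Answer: $0$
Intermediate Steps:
$Y{\left(N \right)} = -1 + N$ ($Y{\left(N \right)} = N - 1 = -1 + N$)
$J{\left(f \right)} = 0$ ($J{\left(f \right)} = \frac{-1 + 1}{5} = 0 \cdot \frac{1}{5} = 0$)
$- 138 J{\left(\left(\left(-3 + 6\right) - 5\right) \left(I{\left(2 \right)} + 6\right) \right)} = \left(-138\right) 0 = 0$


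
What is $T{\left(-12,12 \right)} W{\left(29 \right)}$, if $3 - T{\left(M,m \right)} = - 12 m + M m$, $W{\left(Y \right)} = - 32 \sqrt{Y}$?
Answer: $- 9312 \sqrt{29} \approx -50147.0$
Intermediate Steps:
$T{\left(M,m \right)} = 3 + 12 m - M m$ ($T{\left(M,m \right)} = 3 - \left(- 12 m + M m\right) = 3 + 12 m - M m$)
$T{\left(-12,12 \right)} W{\left(29 \right)} = \left(3 + 12 \cdot 12 - \left(-12\right) 12\right) \left(- 32 \sqrt{29}\right) = \left(3 + 144 + 144\right) \left(- 32 \sqrt{29}\right) = 291 \left(- 32 \sqrt{29}\right) = - 9312 \sqrt{29}$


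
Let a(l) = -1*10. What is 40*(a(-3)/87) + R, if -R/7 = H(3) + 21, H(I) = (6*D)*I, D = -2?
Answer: 8735/87 ≈ 100.40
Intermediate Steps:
a(l) = -10
H(I) = -12*I (H(I) = (6*(-2))*I = -12*I)
R = 105 (R = -7*(-12*3 + 21) = -7*(-36 + 21) = -7*(-15) = 105)
40*(a(-3)/87) + R = 40*(-10/87) + 105 = -400/87 + 105 = 8735/87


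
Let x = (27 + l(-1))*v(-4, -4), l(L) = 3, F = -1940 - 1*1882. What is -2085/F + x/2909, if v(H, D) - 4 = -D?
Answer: 2327515/3706066 ≈ 0.62803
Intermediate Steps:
F = -3822 (F = -1940 - 1882 = -3822)
v(H, D) = 4 - D
x = 240 (x = (27 + 3)*(4 - 1*(-4)) = 30*(4 + 4) = 30*8 = 240)
-2085/F + x/2909 = -2085/(-3822) + 240/2909 = -2085*(-1/3822) + 240*(1/2909) = 695/1274 + 240/2909 = 2327515/3706066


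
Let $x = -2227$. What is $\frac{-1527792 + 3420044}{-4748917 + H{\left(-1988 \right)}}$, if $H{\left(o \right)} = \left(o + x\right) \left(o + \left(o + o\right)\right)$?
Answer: $\frac{1892252}{20389343} \approx 0.092806$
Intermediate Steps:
$H{\left(o \right)} = 3 o \left(-2227 + o\right)$ ($H{\left(o \right)} = \left(o - 2227\right) \left(o + \left(o + o\right)\right) = \left(-2227 + o\right) \left(o + 2 o\right) = \left(-2227 + o\right) 3 o = 3 o \left(-2227 + o\right)$)
$\frac{-1527792 + 3420044}{-4748917 + H{\left(-1988 \right)}} = \frac{-1527792 + 3420044}{-4748917 + 3 \left(-1988\right) \left(-2227 - 1988\right)} = \frac{1892252}{-4748917 + 3 \left(-1988\right) \left(-4215\right)} = \frac{1892252}{-4748917 + 25138260} = \frac{1892252}{20389343}$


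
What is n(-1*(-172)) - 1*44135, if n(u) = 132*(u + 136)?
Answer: -3479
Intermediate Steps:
n(u) = 17952 + 132*u (n(u) = 132*(136 + u) = 17952 + 132*u)
n(-1*(-172)) - 1*44135 = (17952 + 132*(-1*(-172))) - 1*44135 = (17952 + 132*172) - 44135 = (17952 + 22704) - 44135 = 40656 - 44135 = -3479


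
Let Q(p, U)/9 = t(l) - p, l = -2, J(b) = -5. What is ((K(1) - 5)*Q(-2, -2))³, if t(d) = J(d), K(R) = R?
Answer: 1259712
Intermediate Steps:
t(d) = -5
Q(p, U) = -45 - 9*p (Q(p, U) = 9*(-5 - p) = -45 - 9*p)
((K(1) - 5)*Q(-2, -2))³ = ((1 - 5)*(-45 - 9*(-2)))³ = (-4*(-45 + 18))³ = (-4*(-27))³ = 108³ = 1259712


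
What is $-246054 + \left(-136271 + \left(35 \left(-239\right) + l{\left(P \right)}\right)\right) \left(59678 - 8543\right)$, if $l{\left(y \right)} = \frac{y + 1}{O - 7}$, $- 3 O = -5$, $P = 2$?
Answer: $- \frac{118339786839}{16} \approx -7.3962 \cdot 10^{9}$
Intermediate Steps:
$O = \frac{5}{3}$ ($O = \left(- \frac{1}{3}\right) \left(-5\right) = \frac{5}{3} \approx 1.6667$)
$l{\left(y \right)} = - \frac{3}{16} - \frac{3 y}{16}$ ($l{\left(y \right)} = \frac{y + 1}{\frac{5}{3} - 7} = \frac{1 + y}{- \frac{16}{3}} = \left(1 + y\right) \left(- \frac{3}{16}\right) = - \frac{3}{16} - \frac{3 y}{16}$)
$-246054 + \left(-136271 + \left(35 \left(-239\right) + l{\left(P \right)}\right)\right) \left(59678 - 8543\right) = -246054 + \left(-136271 + \left(35 \left(-239\right) - \frac{9}{16}\right)\right) \left(59678 - 8543\right) = -246054 + \left(-136271 - \frac{133849}{16}\right) 51135 = -246054 - \frac{118335849975}{16} = - \frac{118339786839}{16}$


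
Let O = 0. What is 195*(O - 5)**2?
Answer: 4875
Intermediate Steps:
195*(O - 5)**2 = 195*(0 - 5)**2 = 195*(-5)**2 = 195*25 = 4875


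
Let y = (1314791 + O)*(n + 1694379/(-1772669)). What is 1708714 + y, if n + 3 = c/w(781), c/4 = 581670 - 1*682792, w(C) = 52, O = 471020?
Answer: -320240460827331138/23044697 ≈ -1.3896e+10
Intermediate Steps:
c = -404488 (c = 4*(581670 - 1*682792) = 4*(581670 - 682792) = 4*(-101122) = -404488)
n = -101161/13 (n = -3 - 404488/52 = -3 - 404488*1/52 = -3 - 101122/13 = -101161/13 ≈ -7781.6)
y = -320279837623720796/23044697 (y = (1314791 + 471020)*(-101161/13 + 1694379/(-1772669)) = 1785811*(-101161/13 + 1694379*(-1/1772669)) = 1785811*(-101161/13 - 1694379/1772669) = 1785811*(-179346995636/23044697) = -320279837623720796/23044697 ≈ -1.3898e+10)
1708714 + y = 1708714 - 320279837623720796/23044697 = -320240460827331138/23044697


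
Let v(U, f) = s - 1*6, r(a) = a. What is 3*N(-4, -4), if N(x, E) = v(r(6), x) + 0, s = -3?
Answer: -27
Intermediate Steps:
v(U, f) = -9 (v(U, f) = -3 - 1*6 = -3 - 6 = -9)
N(x, E) = -9 (N(x, E) = -9 + 0 = -9)
3*N(-4, -4) = 3*(-9) = -27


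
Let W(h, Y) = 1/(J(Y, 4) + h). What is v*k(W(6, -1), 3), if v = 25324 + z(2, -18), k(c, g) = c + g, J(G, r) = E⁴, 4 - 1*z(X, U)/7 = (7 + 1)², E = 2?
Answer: 75844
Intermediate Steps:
z(X, U) = -420 (z(X, U) = 28 - 7*(7 + 1)² = 28 - 7*8² = 28 - 7*64 = 28 - 448 = -420)
J(G, r) = 16 (J(G, r) = 2⁴ = 16)
W(h, Y) = 1/(16 + h)
v = 24904 (v = 25324 - 420 = 24904)
v*k(W(6, -1), 3) = 24904*(1/(16 + 6) + 3) = 24904*(1/22 + 3) = 24904*(67/22) = 75844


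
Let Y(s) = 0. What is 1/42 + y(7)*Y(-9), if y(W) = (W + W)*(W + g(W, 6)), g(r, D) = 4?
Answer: 1/42 ≈ 0.023810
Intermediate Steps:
y(W) = 2*W*(4 + W) (y(W) = (W + W)*(W + 4) = (2*W)*(4 + W) = 2*W*(4 + W))
1/42 + y(7)*Y(-9) = 1/42 + (2*7*(4 + 7))*0 = 1/42 + (2*7*11)*0 = 1/42 + 154*0 = 1/42 + 0 = 1/42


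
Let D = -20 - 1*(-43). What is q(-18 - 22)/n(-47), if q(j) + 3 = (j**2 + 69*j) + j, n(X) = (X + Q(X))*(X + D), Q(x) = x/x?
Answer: -401/368 ≈ -1.0897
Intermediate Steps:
Q(x) = 1
D = 23 (D = -20 + 43 = 23)
n(X) = (1 + X)*(23 + X) (n(X) = (X + 1)*(X + 23) = (1 + X)*(23 + X))
q(j) = -3 + j**2 + 70*j (q(j) = -3 + ((j**2 + 69*j) + j) = -3 + (j**2 + 70*j) = -3 + j**2 + 70*j)
q(-18 - 22)/n(-47) = (-3 + (-18 - 22)**2 + 70*(-18 - 22))/(23 + (-47)**2 + 24*(-47)) = (-3 + (-40)**2 + 70*(-40))/(23 + 2209 - 1128) = (-3 + 1600 - 2800)/1104 = -1203*1/1104 = -401/368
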